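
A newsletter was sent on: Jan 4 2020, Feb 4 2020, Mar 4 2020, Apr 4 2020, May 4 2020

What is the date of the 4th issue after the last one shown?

The day-of-month is always 4 (31, 29, 31, 30 days between events).
So this recurs on the 4th of each month.
June 2020: Jun 4 2020.
July 2020: Jul 4 2020.
Next: August 2020 → Aug 4 2020.
September 2020: Sep 4 2020.

Sep 4 2020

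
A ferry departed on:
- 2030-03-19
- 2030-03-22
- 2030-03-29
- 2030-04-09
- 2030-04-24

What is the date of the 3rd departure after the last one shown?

Intervals are 3, 7, 11, 15 days — an arithmetic progression with common difference 4.
Next gap: 19 days. 2030-04-24 + 19 days = 2030-05-13.
Next gap: 23 days. 2030-05-13 + 23 days = 2030-06-05.
Next gap: 27 days. 2030-06-05 + 27 days = 2030-07-02.

2030-07-02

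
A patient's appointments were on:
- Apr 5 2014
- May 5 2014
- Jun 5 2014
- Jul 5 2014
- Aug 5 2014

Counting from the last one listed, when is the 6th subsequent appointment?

Feb 5 2015

Gaps: 30, 31, 30, 31 days — not constant. Every event is on the 5th of the month.
Pattern: the 5th of each month.
September 2014: Sep 5 2014.
Next: October 2014 → Oct 5 2014.
November 2014: Nov 5 2014.
Next: December 2014 → Dec 5 2014.
January 2015: Jan 5 2015.
Next: February 2015 → Feb 5 2015.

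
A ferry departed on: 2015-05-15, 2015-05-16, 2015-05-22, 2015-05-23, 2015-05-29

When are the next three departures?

The gap pattern 1, 6, 1, 6 repeats every 2 events.
These are the Fridays and Saturdays of each week.
Next Saturday: 2015-05-30.
The following Friday is 2015-06-05.
The following Saturday is 2015-06-06.

2015-05-30, 2015-06-05, 2015-06-06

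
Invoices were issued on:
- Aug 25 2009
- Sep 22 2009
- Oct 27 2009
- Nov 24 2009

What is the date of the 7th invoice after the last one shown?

These are Tuesdays at 28- or 35-day spacing (28, 35, 28).
The pattern: 4th Tuesday of the month.
December 2009 — 4th Tuesday is Dec 22 2009.
January 2010 — 4th Tuesday is Jan 26 2010.
February 2010 — 4th Tuesday is Feb 23 2010.
March 2010 — 4th Tuesday is Mar 23 2010.
April 2010 — 4th Tuesday is Apr 27 2010.
May 2010 — 4th Tuesday is May 25 2010.
June 2010 — 4th Tuesday is Jun 22 2010.

Jun 22 2010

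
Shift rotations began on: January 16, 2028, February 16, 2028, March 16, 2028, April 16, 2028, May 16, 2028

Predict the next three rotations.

June 16, 2028; July 16, 2028; August 16, 2028

Each date is the 16th; the gaps (31, 29, 31, 30) track the month lengths.
The rule is the 16th of each month.
June 2028: June 16, 2028.
Next: July 2028 → July 16, 2028.
August 2028: August 16, 2028.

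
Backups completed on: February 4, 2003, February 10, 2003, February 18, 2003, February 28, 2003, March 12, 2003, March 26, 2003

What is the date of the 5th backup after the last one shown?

Gaps: 6, 8, 10, 12, 14 days — each gap is 2 larger than the previous one.
Next gap: 16 days. March 26, 2003 + 16 days = April 11, 2003.
Next gap: 18 days. April 11, 2003 + 18 days = April 29, 2003.
Next gap: 20 days. April 29, 2003 + 20 days = May 19, 2003.
Next gap: 22 days. May 19, 2003 + 22 days = June 10, 2003.
Next gap: 24 days. June 10, 2003 + 24 days = July 4, 2003.

July 4, 2003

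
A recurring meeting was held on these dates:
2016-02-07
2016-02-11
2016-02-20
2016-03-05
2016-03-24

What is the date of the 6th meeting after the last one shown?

The spacing grows by 5 each time: 4, 9, 14, 19 days.
Next gap: 24 days. 2016-03-24 + 24 days = 2016-04-17.
Next gap: 29 days. 2016-04-17 + 29 days = 2016-05-16.
Next gap: 34 days. 2016-05-16 + 34 days = 2016-06-19.
Next gap: 39 days. 2016-06-19 + 39 days = 2016-07-28.
Next gap: 44 days. 2016-07-28 + 44 days = 2016-09-10.
Next gap: 49 days. 2016-09-10 + 49 days = 2016-10-29.

2016-10-29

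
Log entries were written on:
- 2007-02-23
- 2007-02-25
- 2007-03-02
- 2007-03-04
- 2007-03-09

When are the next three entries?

Gaps: 2, 5, 2, 5 days — not constant, but cyclic with period 2.
The events fall on every Friday and Sunday.
Next Sunday: 2007-03-11.
Next Friday: 2007-03-16.
Next Sunday: 2007-03-18.

2007-03-11, 2007-03-16, 2007-03-18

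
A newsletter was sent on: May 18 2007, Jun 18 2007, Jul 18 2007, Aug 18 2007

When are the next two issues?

Gaps: 31, 30, 31 days — not constant. Every event is on the 18th of the month.
Pattern: the 18th of each month.
Next: September 2007 → Sep 18 2007.
October 2007: Oct 18 2007.

Sep 18 2007, Oct 18 2007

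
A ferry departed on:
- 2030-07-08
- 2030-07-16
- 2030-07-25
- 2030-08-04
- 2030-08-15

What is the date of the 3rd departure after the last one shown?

The spacing grows by 1 each time: 8, 9, 10, 11 days.
Next gap: 12 days. 2030-08-15 + 12 days = 2030-08-27.
Next gap: 13 days. 2030-08-27 + 13 days = 2030-09-09.
Next gap: 14 days. 2030-09-09 + 14 days = 2030-09-23.

2030-09-23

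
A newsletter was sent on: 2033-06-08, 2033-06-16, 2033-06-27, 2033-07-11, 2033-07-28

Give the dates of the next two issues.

2033-08-17, 2033-09-09

Gaps: 8, 11, 14, 17 days — each gap is 3 larger than the previous one.
Next gap: 20 days. 2033-07-28 + 20 days = 2033-08-17.
Next gap: 23 days. 2033-08-17 + 23 days = 2033-09-09.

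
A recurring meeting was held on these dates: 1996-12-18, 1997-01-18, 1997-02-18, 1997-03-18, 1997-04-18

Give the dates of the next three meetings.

1997-05-18, 1997-06-18, 1997-07-18

Gaps: 31, 31, 28, 31 days — not constant. Every event is on the 18th of the month.
Pattern: the 18th of each month.
Next: May 1997 → 1997-05-18.
Next: June 1997 → 1997-06-18.
July 1997: 1997-07-18.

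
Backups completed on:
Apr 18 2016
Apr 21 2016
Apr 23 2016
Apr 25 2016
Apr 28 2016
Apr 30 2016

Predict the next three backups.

Every event lands on a Monday or Thursday or Saturday (gaps cycle 3, 2, 2, 3, 2).
So the schedule is: every Monday, Thursday and Saturday.
Next Monday: May 2 2016.
The following Thursday is May 5 2016.
Next Saturday: May 7 2016.

May 2 2016, May 5 2016, May 7 2016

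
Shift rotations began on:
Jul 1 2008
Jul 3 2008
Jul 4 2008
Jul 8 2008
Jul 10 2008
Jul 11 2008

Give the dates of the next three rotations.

The gap pattern 2, 1, 4, 2, 1 repeats every 3 events.
These are the Tuesdays, Thursdays and Fridays of each week.
Next Tuesday: Jul 15 2008.
Next Thursday: Jul 17 2008.
The following Friday is Jul 18 2008.

Jul 15 2008, Jul 17 2008, Jul 18 2008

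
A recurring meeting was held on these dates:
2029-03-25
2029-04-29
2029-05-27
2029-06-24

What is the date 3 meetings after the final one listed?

Every date is a Sunday; gaps 35, 28, 28 days.
Each is the last Sunday of its month (at least one falls on the 29th or later, ruling out '4th Sunday').
July 2029 ends with Sunday 2029-07-29.
August 2029 ends with Sunday 2029-08-26.
Last Sunday of September 2029: 2029-09-30.

2029-09-30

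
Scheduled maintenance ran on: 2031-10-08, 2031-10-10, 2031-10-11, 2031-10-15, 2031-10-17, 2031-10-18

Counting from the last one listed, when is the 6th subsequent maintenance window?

The gap pattern 2, 1, 4, 2, 1 repeats every 3 events.
These are the Wednesdays, Fridays and Saturdays of each week.
Next Wednesday: 2031-10-22.
Next Friday: 2031-10-24.
Next Saturday: 2031-10-25.
Next Wednesday: 2031-10-29.
The following Friday is 2031-10-31.
The following Saturday is 2031-11-01.

2031-11-01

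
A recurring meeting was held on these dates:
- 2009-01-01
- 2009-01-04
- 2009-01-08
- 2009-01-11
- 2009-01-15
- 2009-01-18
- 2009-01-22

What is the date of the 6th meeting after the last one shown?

2009-02-12

The gap pattern 3, 4, 3, 4, 3, 4 repeats every 2 events.
These are the Thursdays and Sundays of each week.
Next Sunday: 2009-01-25.
The following Thursday is 2009-01-29.
The following Sunday is 2009-02-01.
The following Thursday is 2009-02-05.
Next Sunday: 2009-02-08.
Next Thursday: 2009-02-12.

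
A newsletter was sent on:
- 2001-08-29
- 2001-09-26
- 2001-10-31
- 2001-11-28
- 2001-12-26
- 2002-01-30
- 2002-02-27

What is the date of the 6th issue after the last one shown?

2002-08-28

Every date is a Wednesday; gaps 28, 35, 28, 28, 35, 28 days.
Each is the last Wednesday of its month (at least one falls on the 29th or later, ruling out '4th Wednesday').
March 2002 ends with Wednesday 2002-03-27.
Last Wednesday of April 2002: 2002-04-24.
May 2002 ends with Wednesday 2002-05-29.
Last Wednesday of June 2002: 2002-06-26.
July 2002 ends with Wednesday 2002-07-31.
Last Wednesday of August 2002: 2002-08-28.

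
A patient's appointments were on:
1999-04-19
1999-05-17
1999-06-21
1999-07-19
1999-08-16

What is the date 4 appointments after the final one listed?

All dates are Mondays, 28, 35, 28, 28 days apart.
Specifically, the 3rd Monday of each month.
3rd Monday of September 1999: 1999-09-20.
October 1999 — 3rd Monday is 1999-10-18.
November 1999 — 3rd Monday is 1999-11-15.
December 1999 — 3rd Monday is 1999-12-20.

1999-12-20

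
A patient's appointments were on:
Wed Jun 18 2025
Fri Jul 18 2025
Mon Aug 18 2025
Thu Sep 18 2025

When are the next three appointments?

Each date is the 18th; the gaps (30, 31, 31) track the month lengths.
The rule is the 18th of each month.
October 2025: Sat Oct 18 2025.
November 2025: Tue Nov 18 2025.
Next: December 2025 → Thu Dec 18 2025.

Sat Oct 18 2025, Tue Nov 18 2025, Thu Dec 18 2025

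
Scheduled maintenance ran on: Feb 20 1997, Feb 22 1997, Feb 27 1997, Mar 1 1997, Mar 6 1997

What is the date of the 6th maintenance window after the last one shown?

Mar 27 1997

Every event lands on a Thursday or Saturday (gaps cycle 2, 5, 2, 5).
So the schedule is: every Thursday and Saturday.
Next Saturday: Mar 8 1997.
Next Thursday: Mar 13 1997.
The following Saturday is Mar 15 1997.
Next Thursday: Mar 20 1997.
The following Saturday is Mar 22 1997.
Next Thursday: Mar 27 1997.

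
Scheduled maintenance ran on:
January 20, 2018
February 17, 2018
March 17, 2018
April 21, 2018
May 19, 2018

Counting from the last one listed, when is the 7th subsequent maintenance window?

December 15, 2018

These are Saturdays at 28- or 35-day spacing (28, 28, 35, 28).
The pattern: 3rd Saturday of the month.
3rd Saturday of June 2018: June 16, 2018.
3rd Saturday of July 2018: July 21, 2018.
August 2018 — 3rd Saturday is August 18, 2018.
September 2018 — 3rd Saturday is September 15, 2018.
3rd Saturday of October 2018: October 20, 2018.
November 2018 — 3rd Saturday is November 17, 2018.
December 2018 — 3rd Saturday is December 15, 2018.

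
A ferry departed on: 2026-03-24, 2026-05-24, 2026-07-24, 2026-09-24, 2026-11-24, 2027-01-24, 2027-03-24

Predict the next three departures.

Gaps: 61, 61, 62, 61, 61, 59 days — not constant. Every event is on the 24th of the month.
Pattern: the 24th of every 2 months.
Next: May 2027 → 2027-05-24.
Next: July 2027 → 2027-07-24.
Next: September 2027 → 2027-09-24.

2027-05-24, 2027-07-24, 2027-09-24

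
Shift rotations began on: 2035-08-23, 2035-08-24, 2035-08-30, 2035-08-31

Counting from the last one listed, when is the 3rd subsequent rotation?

Every event lands on a Thursday or Friday (gaps cycle 1, 6, 1).
So the schedule is: every Thursday and Friday.
Next Thursday: 2035-09-06.
The following Friday is 2035-09-07.
Next Thursday: 2035-09-13.

2035-09-13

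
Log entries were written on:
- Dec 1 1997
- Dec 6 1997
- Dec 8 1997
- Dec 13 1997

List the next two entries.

Gaps: 5, 2, 5 days — not constant, but cyclic with period 2.
The events fall on every Monday and Saturday.
Next Monday: Dec 15 1997.
Next Saturday: Dec 20 1997.

Dec 15 1997, Dec 20 1997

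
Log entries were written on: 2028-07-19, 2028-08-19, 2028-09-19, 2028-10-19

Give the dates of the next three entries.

Each date is the 19th; the gaps (31, 31, 30) track the month lengths.
The rule is the 19th of each month.
Next: November 2028 → 2028-11-19.
Next: December 2028 → 2028-12-19.
Next: January 2029 → 2029-01-19.

2028-11-19, 2028-12-19, 2029-01-19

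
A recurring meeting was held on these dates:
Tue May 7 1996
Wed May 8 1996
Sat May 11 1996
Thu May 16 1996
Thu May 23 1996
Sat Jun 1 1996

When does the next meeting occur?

Wed Jun 12 1996

Gaps: 1, 3, 5, 7, 9 days — each gap is 2 larger than the previous one.
Next gap: 11 days. Sat Jun 1 1996 + 11 days = Wed Jun 12 1996.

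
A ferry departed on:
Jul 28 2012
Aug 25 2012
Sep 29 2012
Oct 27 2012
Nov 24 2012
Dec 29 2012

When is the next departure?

Jan 26 2013

Every date is a Saturday; gaps 28, 35, 28, 28, 35 days.
Each is the last Saturday of its month (at least one falls on the 29th or later, ruling out '4th Saturday').
Last Saturday of January 2013: Jan 26 2013.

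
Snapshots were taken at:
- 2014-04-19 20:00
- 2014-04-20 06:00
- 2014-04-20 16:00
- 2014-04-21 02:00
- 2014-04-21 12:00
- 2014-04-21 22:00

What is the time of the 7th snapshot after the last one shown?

2014-04-24 20:00

The interval is a steady 10 hours (10, 10, 10, 10, 10).
2014-04-21 22:00 + 10 h = 2014-04-22 08:00.
2014-04-22 08:00 + 10 h = 2014-04-22 18:00.
2014-04-22 18:00 + 10 h = 2014-04-23 04:00.
2014-04-23 04:00 + 10 h = 2014-04-23 14:00.
2014-04-23 14:00 + 10 h = 2014-04-24 00:00.
2014-04-24 00:00 + 10 h = 2014-04-24 10:00.
2014-04-24 10:00 + 10 h = 2014-04-24 20:00.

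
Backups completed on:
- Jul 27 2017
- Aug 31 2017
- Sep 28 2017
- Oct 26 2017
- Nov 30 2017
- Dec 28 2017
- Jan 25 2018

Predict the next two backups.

Feb 22 2018, Mar 29 2018

Every date is a Thursday; gaps 35, 28, 28, 35, 28, 28 days.
Each is the last Thursday of its month (at least one falls on the 29th or later, ruling out '4th Thursday').
February 2018 ends with Thursday Feb 22 2018.
Last Thursday of March 2018: Mar 29 2018.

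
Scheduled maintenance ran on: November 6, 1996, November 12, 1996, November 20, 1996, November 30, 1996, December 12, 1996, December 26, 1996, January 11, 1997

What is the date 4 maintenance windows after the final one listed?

April 5, 1997

Intervals are 6, 8, 10, 12, 14, 16 days — an arithmetic progression with common difference 2.
Next gap: 18 days. January 11, 1997 + 18 days = January 29, 1997.
Next gap: 20 days. January 29, 1997 + 20 days = February 18, 1997.
Next gap: 22 days. February 18, 1997 + 22 days = March 12, 1997.
Next gap: 24 days. March 12, 1997 + 24 days = April 5, 1997.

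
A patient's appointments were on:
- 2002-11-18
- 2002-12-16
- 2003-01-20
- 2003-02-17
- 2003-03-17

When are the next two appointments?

2003-04-21, 2003-05-19

All dates are Mondays, 28, 35, 28, 28 days apart.
Specifically, the 3rd Monday of each month.
April 2003 — 3rd Monday is 2003-04-21.
3rd Monday of May 2003: 2003-05-19.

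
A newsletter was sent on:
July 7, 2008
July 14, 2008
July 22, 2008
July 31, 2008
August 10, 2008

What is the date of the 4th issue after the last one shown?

September 29, 2008

Gaps: 7, 8, 9, 10 days — each gap is 1 larger than the previous one.
Next gap: 11 days. August 10, 2008 + 11 days = August 21, 2008.
Next gap: 12 days. August 21, 2008 + 12 days = September 2, 2008.
Next gap: 13 days. September 2, 2008 + 13 days = September 15, 2008.
Next gap: 14 days. September 15, 2008 + 14 days = September 29, 2008.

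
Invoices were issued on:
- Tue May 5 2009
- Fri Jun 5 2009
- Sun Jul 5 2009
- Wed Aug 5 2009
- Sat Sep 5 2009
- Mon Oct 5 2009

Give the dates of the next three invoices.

Thu Nov 5 2009, Sat Dec 5 2009, Tue Jan 5 2010

Each date is the 5th; the gaps (31, 30, 31, 31, 30) track the month lengths.
The rule is the 5th of each month.
November 2009: Thu Nov 5 2009.
Next: December 2009 → Sat Dec 5 2009.
Next: January 2010 → Tue Jan 5 2010.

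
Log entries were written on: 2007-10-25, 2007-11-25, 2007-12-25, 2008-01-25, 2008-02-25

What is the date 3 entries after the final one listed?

The day-of-month is always 25 (31, 30, 31, 31 days between events).
So this recurs on the 25th of each month.
Next: March 2008 → 2008-03-25.
April 2008: 2008-04-25.
Next: May 2008 → 2008-05-25.

2008-05-25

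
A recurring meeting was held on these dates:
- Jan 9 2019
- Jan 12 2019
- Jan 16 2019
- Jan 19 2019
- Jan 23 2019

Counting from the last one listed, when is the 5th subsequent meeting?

Gaps: 3, 4, 3, 4 days — not constant, but cyclic with period 2.
The events fall on every Wednesday and Saturday.
The following Saturday is Jan 26 2019.
Next Wednesday: Jan 30 2019.
The following Saturday is Feb 2 2019.
Next Wednesday: Feb 6 2019.
Next Saturday: Feb 9 2019.

Feb 9 2019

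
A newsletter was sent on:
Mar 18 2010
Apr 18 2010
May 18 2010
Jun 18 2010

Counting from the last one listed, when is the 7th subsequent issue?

Each date is the 18th; the gaps (31, 30, 31) track the month lengths.
The rule is the 18th of each month.
Next: July 2010 → Jul 18 2010.
August 2010: Aug 18 2010.
Next: September 2010 → Sep 18 2010.
Next: October 2010 → Oct 18 2010.
November 2010: Nov 18 2010.
Next: December 2010 → Dec 18 2010.
Next: January 2011 → Jan 18 2011.

Jan 18 2011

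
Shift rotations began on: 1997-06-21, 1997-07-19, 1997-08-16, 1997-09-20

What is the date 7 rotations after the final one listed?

1998-04-18

Gaps: 28, 28, 35 days — a mix of 28 and 35. Every date is a Saturday.
Each is the 3rd Saturday of its month.
October 1997 — 3rd Saturday is 1997-10-18.
November 1997 — 3rd Saturday is 1997-11-15.
December 1997 — 3rd Saturday is 1997-12-20.
January 1998 — 3rd Saturday is 1998-01-17.
February 1998 — 3rd Saturday is 1998-02-21.
March 1998 — 3rd Saturday is 1998-03-21.
3rd Saturday of April 1998: 1998-04-18.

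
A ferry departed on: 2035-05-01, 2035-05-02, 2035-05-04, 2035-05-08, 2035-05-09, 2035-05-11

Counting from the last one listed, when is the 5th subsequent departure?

The gap pattern 1, 2, 4, 1, 2 repeats every 3 events.
These are the Tuesdays, Wednesdays and Fridays of each week.
The following Tuesday is 2035-05-15.
The following Wednesday is 2035-05-16.
The following Friday is 2035-05-18.
The following Tuesday is 2035-05-22.
The following Wednesday is 2035-05-23.

2035-05-23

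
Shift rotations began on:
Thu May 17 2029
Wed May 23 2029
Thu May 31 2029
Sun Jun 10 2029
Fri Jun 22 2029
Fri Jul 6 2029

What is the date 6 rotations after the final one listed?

Fri Nov 9 2029

The spacing grows by 2 each time: 6, 8, 10, 12, 14 days.
Next gap: 16 days. Fri Jul 6 2029 + 16 days = Sun Jul 22 2029.
Next gap: 18 days. Sun Jul 22 2029 + 18 days = Thu Aug 9 2029.
Next gap: 20 days. Thu Aug 9 2029 + 20 days = Wed Aug 29 2029.
Next gap: 22 days. Wed Aug 29 2029 + 22 days = Thu Sep 20 2029.
Next gap: 24 days. Thu Sep 20 2029 + 24 days = Sun Oct 14 2029.
Next gap: 26 days. Sun Oct 14 2029 + 26 days = Fri Nov 9 2029.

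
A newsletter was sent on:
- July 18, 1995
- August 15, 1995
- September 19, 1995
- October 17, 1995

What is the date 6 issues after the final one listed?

April 16, 1996

Gaps: 28, 35, 28 days — a mix of 28 and 35. Every date is a Tuesday.
Each is the 3rd Tuesday of its month.
3rd Tuesday of November 1995: November 21, 1995.
3rd Tuesday of December 1995: December 19, 1995.
January 1996 — 3rd Tuesday is January 16, 1996.
February 1996 — 3rd Tuesday is February 20, 1996.
3rd Tuesday of March 1996: March 19, 1996.
April 1996 — 3rd Tuesday is April 16, 1996.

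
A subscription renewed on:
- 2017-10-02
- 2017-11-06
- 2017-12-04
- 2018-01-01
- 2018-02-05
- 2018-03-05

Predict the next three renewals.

Gaps: 35, 28, 28, 35, 28 days — a mix of 28 and 35. Every date is a Monday.
Each is the 1st Monday of its month.
April 2018 — 1st Monday is 2018-04-02.
May 2018 — 1st Monday is 2018-05-07.
June 2018 — 1st Monday is 2018-06-04.

2018-04-02, 2018-05-07, 2018-06-04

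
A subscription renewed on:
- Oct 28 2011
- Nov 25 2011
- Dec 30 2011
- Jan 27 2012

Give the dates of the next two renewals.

Feb 24 2012, Mar 30 2012

Every date is a Friday; gaps 28, 35, 28 days.
Each is the last Friday of its month (at least one falls on the 29th or later, ruling out '4th Friday').
Last Friday of February 2012: Feb 24 2012.
Last Friday of March 2012: Mar 30 2012.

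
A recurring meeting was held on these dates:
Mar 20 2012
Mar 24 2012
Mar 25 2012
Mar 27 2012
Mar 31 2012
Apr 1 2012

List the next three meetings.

Apr 3 2012, Apr 7 2012, Apr 8 2012

Gaps: 4, 1, 2, 4, 1 days — not constant, but cyclic with period 3.
The events fall on every Tuesday, Saturday and Sunday.
The following Tuesday is Apr 3 2012.
Next Saturday: Apr 7 2012.
Next Sunday: Apr 8 2012.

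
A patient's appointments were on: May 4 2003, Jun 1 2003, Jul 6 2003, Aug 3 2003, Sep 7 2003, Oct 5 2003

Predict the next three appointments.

Gaps: 28, 35, 28, 35, 28 days — a mix of 28 and 35. Every date is a Sunday.
Each is the 1st Sunday of its month.
1st Sunday of November 2003: Nov 2 2003.
1st Sunday of December 2003: Dec 7 2003.
January 2004 — 1st Sunday is Jan 4 2004.

Nov 2 2003, Dec 7 2003, Jan 4 2004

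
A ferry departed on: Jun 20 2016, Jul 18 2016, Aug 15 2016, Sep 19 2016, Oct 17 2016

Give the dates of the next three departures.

All dates are Mondays, 28, 28, 35, 28 days apart.
Specifically, the 3rd Monday of each month.
November 2016 — 3rd Monday is Nov 21 2016.
December 2016 — 3rd Monday is Dec 19 2016.
January 2017 — 3rd Monday is Jan 16 2017.

Nov 21 2016, Dec 19 2016, Jan 16 2017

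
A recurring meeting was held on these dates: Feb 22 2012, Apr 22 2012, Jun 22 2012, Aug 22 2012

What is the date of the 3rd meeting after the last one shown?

The day-of-month is always 22 (60, 61, 61 days between events).
So this recurs on the 22nd of every 2 months.
Next: October 2012 → Oct 22 2012.
Next: December 2012 → Dec 22 2012.
February 2013: Feb 22 2013.

Feb 22 2013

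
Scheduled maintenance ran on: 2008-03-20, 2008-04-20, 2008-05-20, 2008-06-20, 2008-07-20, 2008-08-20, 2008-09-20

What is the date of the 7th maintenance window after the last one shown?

2009-04-20

Gaps: 31, 30, 31, 30, 31, 31 days — not constant. Every event is on the 20th of the month.
Pattern: the 20th of each month.
October 2008: 2008-10-20.
November 2008: 2008-11-20.
December 2008: 2008-12-20.
Next: January 2009 → 2009-01-20.
Next: February 2009 → 2009-02-20.
Next: March 2009 → 2009-03-20.
April 2009: 2009-04-20.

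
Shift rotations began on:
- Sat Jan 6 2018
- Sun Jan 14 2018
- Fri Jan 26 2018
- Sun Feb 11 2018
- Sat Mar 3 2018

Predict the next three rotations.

Tue Mar 27 2018, Tue Apr 24 2018, Sat May 26 2018

The spacing grows by 4 each time: 8, 12, 16, 20 days.
Next gap: 24 days. Sat Mar 3 2018 + 24 days = Tue Mar 27 2018.
Next gap: 28 days. Tue Mar 27 2018 + 28 days = Tue Apr 24 2018.
Next gap: 32 days. Tue Apr 24 2018 + 32 days = Sat May 26 2018.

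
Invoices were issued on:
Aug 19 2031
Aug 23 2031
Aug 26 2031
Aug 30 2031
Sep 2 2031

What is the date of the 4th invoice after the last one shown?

Sep 16 2031

Gaps: 4, 3, 4, 3 days — not constant, but cyclic with period 2.
The events fall on every Tuesday and Saturday.
The following Saturday is Sep 6 2031.
Next Tuesday: Sep 9 2031.
The following Saturday is Sep 13 2031.
Next Tuesday: Sep 16 2031.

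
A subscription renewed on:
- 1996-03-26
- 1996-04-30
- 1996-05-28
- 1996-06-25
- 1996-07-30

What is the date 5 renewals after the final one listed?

All Tuesdays; the gaps (35, 28, 28, 35) vary with month length.
This is the last Tuesday of each month.
August 1996 ends with Tuesday 1996-08-27.
September 1996 ends with Tuesday 1996-09-24.
Last Tuesday of October 1996: 1996-10-29.
Last Tuesday of November 1996: 1996-11-26.
Last Tuesday of December 1996: 1996-12-31.

1996-12-31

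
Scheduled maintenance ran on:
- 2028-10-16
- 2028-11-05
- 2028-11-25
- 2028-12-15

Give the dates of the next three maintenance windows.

Every event comes 20 days after the last (20, 20, 20).
2028-12-15 + 20 days = 2029-01-04.
2029-01-04 + 20 days = 2029-01-24.
2029-01-24 + 20 days = 2029-02-13.

2029-01-04, 2029-01-24, 2029-02-13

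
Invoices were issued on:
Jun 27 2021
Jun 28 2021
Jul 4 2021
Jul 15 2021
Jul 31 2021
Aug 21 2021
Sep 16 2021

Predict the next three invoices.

The spacing grows by 5 each time: 1, 6, 11, 16, 21, 26 days.
Next gap: 31 days. Sep 16 2021 + 31 days = Oct 17 2021.
Next gap: 36 days. Oct 17 2021 + 36 days = Nov 22 2021.
Next gap: 41 days. Nov 22 2021 + 41 days = Jan 2 2022.

Oct 17 2021, Nov 22 2021, Jan 2 2022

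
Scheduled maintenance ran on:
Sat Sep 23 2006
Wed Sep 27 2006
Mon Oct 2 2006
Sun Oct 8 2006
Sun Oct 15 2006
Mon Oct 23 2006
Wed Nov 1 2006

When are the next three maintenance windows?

Sat Nov 11 2006, Wed Nov 22 2006, Mon Dec 4 2006

Gaps: 4, 5, 6, 7, 8, 9 days — each gap is 1 larger than the previous one.
Next gap: 10 days. Wed Nov 1 2006 + 10 days = Sat Nov 11 2006.
Next gap: 11 days. Sat Nov 11 2006 + 11 days = Wed Nov 22 2006.
Next gap: 12 days. Wed Nov 22 2006 + 12 days = Mon Dec 4 2006.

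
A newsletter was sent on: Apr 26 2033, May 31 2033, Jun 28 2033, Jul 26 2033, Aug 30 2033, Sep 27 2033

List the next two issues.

Every date is a Tuesday; gaps 35, 28, 28, 35, 28 days.
Each is the last Tuesday of its month (at least one falls on the 29th or later, ruling out '4th Tuesday').
Last Tuesday of October 2033: Oct 25 2033.
November 2033 ends with Tuesday Nov 29 2033.

Oct 25 2033, Nov 29 2033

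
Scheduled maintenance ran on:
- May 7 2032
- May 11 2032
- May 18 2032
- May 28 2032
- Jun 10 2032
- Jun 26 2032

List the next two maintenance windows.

Jul 15 2032, Aug 6 2032

Intervals are 4, 7, 10, 13, 16 days — an arithmetic progression with common difference 3.
Next gap: 19 days. Jun 26 2032 + 19 days = Jul 15 2032.
Next gap: 22 days. Jul 15 2032 + 22 days = Aug 6 2032.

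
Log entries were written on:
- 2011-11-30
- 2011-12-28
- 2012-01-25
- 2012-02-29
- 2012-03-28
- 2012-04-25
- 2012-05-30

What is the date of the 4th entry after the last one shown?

These are Wednesdays with 28, 28, 35, 28, 28, 35-day gaps.
Each is the final Wednesday of its month — 2011-11-30 is past the 28th, so '4th Wednesday' doesn't fit.
June 2012 ends with Wednesday 2012-06-27.
July 2012 ends with Wednesday 2012-07-25.
Last Wednesday of August 2012: 2012-08-29.
September 2012 ends with Wednesday 2012-09-26.

2012-09-26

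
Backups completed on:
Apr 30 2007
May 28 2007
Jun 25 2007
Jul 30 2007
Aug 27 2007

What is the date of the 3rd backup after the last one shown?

Every date is a Monday; gaps 28, 28, 35, 28 days.
Each is the last Monday of its month (at least one falls on the 29th or later, ruling out '4th Monday').
September 2007 ends with Monday Sep 24 2007.
October 2007 ends with Monday Oct 29 2007.
November 2007 ends with Monday Nov 26 2007.

Nov 26 2007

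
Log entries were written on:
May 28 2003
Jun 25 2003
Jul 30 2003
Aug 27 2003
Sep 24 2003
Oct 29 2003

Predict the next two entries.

All Wednesdays; the gaps (28, 35, 28, 28, 35) vary with month length.
This is the last Wednesday of each month.
Last Wednesday of November 2003: Nov 26 2003.
Last Wednesday of December 2003: Dec 31 2003.

Nov 26 2003, Dec 31 2003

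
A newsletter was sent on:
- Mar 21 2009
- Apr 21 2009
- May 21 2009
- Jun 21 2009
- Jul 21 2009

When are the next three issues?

Each date is the 21st; the gaps (31, 30, 31, 30) track the month lengths.
The rule is the 21st of each month.
Next: August 2009 → Aug 21 2009.
Next: September 2009 → Sep 21 2009.
October 2009: Oct 21 2009.

Aug 21 2009, Sep 21 2009, Oct 21 2009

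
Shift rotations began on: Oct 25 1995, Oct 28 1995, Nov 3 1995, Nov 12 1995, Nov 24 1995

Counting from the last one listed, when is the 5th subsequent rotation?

Mar 8 1996

Gaps: 3, 6, 9, 12 days — each gap is 3 larger than the previous one.
Next gap: 15 days. Nov 24 1995 + 15 days = Dec 9 1995.
Next gap: 18 days. Dec 9 1995 + 18 days = Dec 27 1995.
Next gap: 21 days. Dec 27 1995 + 21 days = Jan 17 1996.
Next gap: 24 days. Jan 17 1996 + 24 days = Feb 10 1996.
Next gap: 27 days. Feb 10 1996 + 27 days = Mar 8 1996.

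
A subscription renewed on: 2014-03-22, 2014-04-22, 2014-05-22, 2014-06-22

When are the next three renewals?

Gaps: 31, 30, 31 days — not constant. Every event is on the 22nd of the month.
Pattern: the 22nd of each month.
July 2014: 2014-07-22.
August 2014: 2014-08-22.
September 2014: 2014-09-22.

2014-07-22, 2014-08-22, 2014-09-22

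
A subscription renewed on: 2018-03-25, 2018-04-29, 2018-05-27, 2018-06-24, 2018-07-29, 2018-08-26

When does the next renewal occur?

All Sundays; the gaps (35, 28, 28, 35, 28) vary with month length.
This is the last Sunday of each month.
Last Sunday of September 2018: 2018-09-30.

2018-09-30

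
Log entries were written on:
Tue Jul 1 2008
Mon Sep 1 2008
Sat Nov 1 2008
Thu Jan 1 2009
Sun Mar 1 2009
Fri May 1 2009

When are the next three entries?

Wed Jul 1 2009, Tue Sep 1 2009, Sun Nov 1 2009

Gaps: 62, 61, 61, 59, 61 days — not constant. Every event is on the 1st of the month.
Pattern: the 1st of every 2 months.
Next: July 2009 → Wed Jul 1 2009.
Next: September 2009 → Tue Sep 1 2009.
Next: November 2009 → Sun Nov 1 2009.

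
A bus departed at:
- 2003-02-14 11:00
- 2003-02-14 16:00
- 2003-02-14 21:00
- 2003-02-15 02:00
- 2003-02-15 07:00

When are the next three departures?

2003-02-15 12:00, 2003-02-15 17:00, 2003-02-15 22:00

Gaps: 5, 5, 5, 5 hours — each event is 5 hours after the previous one.
2003-02-15 07:00 + 5 h = 2003-02-15 12:00.
2003-02-15 12:00 + 5 h = 2003-02-15 17:00.
2003-02-15 17:00 + 5 h = 2003-02-15 22:00.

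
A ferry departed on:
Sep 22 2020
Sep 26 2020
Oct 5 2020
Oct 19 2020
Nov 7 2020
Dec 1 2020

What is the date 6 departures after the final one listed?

Aug 7 2021

Gaps: 4, 9, 14, 19, 24 days — each gap is 5 larger than the previous one.
Next gap: 29 days. Dec 1 2020 + 29 days = Dec 30 2020.
Next gap: 34 days. Dec 30 2020 + 34 days = Feb 2 2021.
Next gap: 39 days. Feb 2 2021 + 39 days = Mar 13 2021.
Next gap: 44 days. Mar 13 2021 + 44 days = Apr 26 2021.
Next gap: 49 days. Apr 26 2021 + 49 days = Jun 14 2021.
Next gap: 54 days. Jun 14 2021 + 54 days = Aug 7 2021.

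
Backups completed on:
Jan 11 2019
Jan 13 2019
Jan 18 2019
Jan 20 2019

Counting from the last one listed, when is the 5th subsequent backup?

The gap pattern 2, 5, 2 repeats every 2 events.
These are the Fridays and Sundays of each week.
Next Friday: Jan 25 2019.
Next Sunday: Jan 27 2019.
The following Friday is Feb 1 2019.
Next Sunday: Feb 3 2019.
The following Friday is Feb 8 2019.

Feb 8 2019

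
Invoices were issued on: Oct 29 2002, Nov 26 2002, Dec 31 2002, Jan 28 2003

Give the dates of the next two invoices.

These are Tuesdays with 28, 35, 28-day gaps.
Each is the final Tuesday of its month — Oct 29 2002 is past the 28th, so '4th Tuesday' doesn't fit.
Last Tuesday of February 2003: Feb 25 2003.
March 2003 ends with Tuesday Mar 25 2003.

Feb 25 2003, Mar 25 2003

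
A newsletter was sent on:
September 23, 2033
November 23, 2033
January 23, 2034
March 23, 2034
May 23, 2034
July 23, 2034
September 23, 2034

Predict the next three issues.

November 23, 2034; January 23, 2035; March 23, 2035

The day-of-month is always 23 (61, 61, 59, 61, 61, 62 days between events).
So this recurs on the 23rd of every 2 months.
Next: November 2034 → November 23, 2034.
Next: January 2035 → January 23, 2035.
March 2035: March 23, 2035.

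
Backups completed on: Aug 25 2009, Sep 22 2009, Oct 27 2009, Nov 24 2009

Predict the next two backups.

Dec 22 2009, Jan 26 2010

All dates are Tuesdays, 28, 35, 28 days apart.
Specifically, the 4th Tuesday of each month.
4th Tuesday of December 2009: Dec 22 2009.
4th Tuesday of January 2010: Jan 26 2010.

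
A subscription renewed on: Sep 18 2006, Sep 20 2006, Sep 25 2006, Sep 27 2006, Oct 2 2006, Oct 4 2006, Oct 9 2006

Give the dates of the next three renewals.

Oct 11 2006, Oct 16 2006, Oct 18 2006

Gaps: 2, 5, 2, 5, 2, 5 days — not constant, but cyclic with period 2.
The events fall on every Monday and Wednesday.
The following Wednesday is Oct 11 2006.
Next Monday: Oct 16 2006.
Next Wednesday: Oct 18 2006.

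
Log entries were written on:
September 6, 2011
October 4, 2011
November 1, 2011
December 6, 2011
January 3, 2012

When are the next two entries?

These are Tuesdays at 28- or 35-day spacing (28, 28, 35, 28).
The pattern: 1st Tuesday of the month.
1st Tuesday of February 2012: February 7, 2012.
March 2012 — 1st Tuesday is March 6, 2012.

February 7, 2012; March 6, 2012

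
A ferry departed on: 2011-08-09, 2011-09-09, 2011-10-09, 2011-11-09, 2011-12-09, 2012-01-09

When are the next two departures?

2012-02-09, 2012-03-09

The day-of-month is always 9 (31, 30, 31, 30, 31 days between events).
So this recurs on the 9th of each month.
February 2012: 2012-02-09.
Next: March 2012 → 2012-03-09.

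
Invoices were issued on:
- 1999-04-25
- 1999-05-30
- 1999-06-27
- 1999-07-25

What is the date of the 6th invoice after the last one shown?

2000-01-30

Every date is a Sunday; gaps 35, 28, 28 days.
Each is the last Sunday of its month (at least one falls on the 29th or later, ruling out '4th Sunday').
August 1999 ends with Sunday 1999-08-29.
Last Sunday of September 1999: 1999-09-26.
Last Sunday of October 1999: 1999-10-31.
November 1999 ends with Sunday 1999-11-28.
December 1999 ends with Sunday 1999-12-26.
Last Sunday of January 2000: 2000-01-30.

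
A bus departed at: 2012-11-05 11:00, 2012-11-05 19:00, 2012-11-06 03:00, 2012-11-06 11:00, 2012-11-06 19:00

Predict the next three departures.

2012-11-07 03:00, 2012-11-07 11:00, 2012-11-07 19:00

The interval is a steady 8 hours (8, 8, 8, 8).
2012-11-06 19:00 + 8 h = 2012-11-07 03:00.
2012-11-07 03:00 + 8 h = 2012-11-07 11:00.
2012-11-07 11:00 + 8 h = 2012-11-07 19:00.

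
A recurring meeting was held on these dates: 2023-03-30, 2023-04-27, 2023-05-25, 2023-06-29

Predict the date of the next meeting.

2023-07-27

Every date is a Thursday; gaps 28, 28, 35 days.
Each is the last Thursday of its month (at least one falls on the 29th or later, ruling out '4th Thursday').
July 2023 ends with Thursday 2023-07-27.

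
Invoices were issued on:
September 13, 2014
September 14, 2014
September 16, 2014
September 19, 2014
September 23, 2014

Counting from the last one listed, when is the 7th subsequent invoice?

Intervals are 1, 2, 3, 4 days — an arithmetic progression with common difference 1.
Next gap: 5 days. September 23, 2014 + 5 days = September 28, 2014.
Next gap: 6 days. September 28, 2014 + 6 days = October 4, 2014.
Next gap: 7 days. October 4, 2014 + 7 days = October 11, 2014.
Next gap: 8 days. October 11, 2014 + 8 days = October 19, 2014.
Next gap: 9 days. October 19, 2014 + 9 days = October 28, 2014.
Next gap: 10 days. October 28, 2014 + 10 days = November 7, 2014.
Next gap: 11 days. November 7, 2014 + 11 days = November 18, 2014.

November 18, 2014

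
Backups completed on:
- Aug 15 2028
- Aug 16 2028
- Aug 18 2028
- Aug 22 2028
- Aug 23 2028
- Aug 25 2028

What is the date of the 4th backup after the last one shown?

Sep 5 2028

Gaps: 1, 2, 4, 1, 2 days — not constant, but cyclic with period 3.
The events fall on every Tuesday, Wednesday and Friday.
Next Tuesday: Aug 29 2028.
The following Wednesday is Aug 30 2028.
The following Friday is Sep 1 2028.
The following Tuesday is Sep 5 2028.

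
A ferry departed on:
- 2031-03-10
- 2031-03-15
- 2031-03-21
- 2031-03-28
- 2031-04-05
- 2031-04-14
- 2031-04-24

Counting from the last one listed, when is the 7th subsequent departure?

The spacing grows by 1 each time: 5, 6, 7, 8, 9, 10 days.
Next gap: 11 days. 2031-04-24 + 11 days = 2031-05-05.
Next gap: 12 days. 2031-05-05 + 12 days = 2031-05-17.
Next gap: 13 days. 2031-05-17 + 13 days = 2031-05-30.
Next gap: 14 days. 2031-05-30 + 14 days = 2031-06-13.
Next gap: 15 days. 2031-06-13 + 15 days = 2031-06-28.
Next gap: 16 days. 2031-06-28 + 16 days = 2031-07-14.
Next gap: 17 days. 2031-07-14 + 17 days = 2031-07-31.

2031-07-31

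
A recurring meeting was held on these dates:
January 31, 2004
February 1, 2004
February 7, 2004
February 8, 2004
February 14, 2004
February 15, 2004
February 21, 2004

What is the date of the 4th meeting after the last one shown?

Every event lands on a Saturday or Sunday (gaps cycle 1, 6, 1, 6, 1, 6).
So the schedule is: every Saturday and Sunday.
The following Sunday is February 22, 2004.
Next Saturday: February 28, 2004.
The following Sunday is February 29, 2004.
The following Saturday is March 6, 2004.

March 6, 2004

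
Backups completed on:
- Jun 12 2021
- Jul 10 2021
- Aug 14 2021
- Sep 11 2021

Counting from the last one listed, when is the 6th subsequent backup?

Gaps: 28, 35, 28 days — a mix of 28 and 35. Every date is a Saturday.
Each is the 2nd Saturday of its month.
2nd Saturday of October 2021: Oct 9 2021.
November 2021 — 2nd Saturday is Nov 13 2021.
December 2021 — 2nd Saturday is Dec 11 2021.
2nd Saturday of January 2022: Jan 8 2022.
2nd Saturday of February 2022: Feb 12 2022.
March 2022 — 2nd Saturday is Mar 12 2022.

Mar 12 2022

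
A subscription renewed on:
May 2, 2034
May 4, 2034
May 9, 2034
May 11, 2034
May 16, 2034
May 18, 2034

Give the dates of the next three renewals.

Every event lands on a Tuesday or Thursday (gaps cycle 2, 5, 2, 5, 2).
So the schedule is: every Tuesday and Thursday.
The following Tuesday is May 23, 2034.
The following Thursday is May 25, 2034.
The following Tuesday is May 30, 2034.

May 23, 2034; May 25, 2034; May 30, 2034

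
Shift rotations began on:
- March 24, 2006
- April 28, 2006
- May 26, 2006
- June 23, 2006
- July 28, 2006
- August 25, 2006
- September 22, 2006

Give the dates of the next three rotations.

All dates are Fridays, 35, 28, 28, 35, 28, 28 days apart.
Specifically, the 4th Friday of each month.
4th Friday of October 2006: October 27, 2006.
November 2006 — 4th Friday is November 24, 2006.
4th Friday of December 2006: December 22, 2006.

October 27, 2006; November 24, 2006; December 22, 2006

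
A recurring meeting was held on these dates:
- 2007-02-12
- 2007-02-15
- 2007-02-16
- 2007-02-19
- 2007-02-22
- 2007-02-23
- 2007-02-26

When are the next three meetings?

2007-03-01, 2007-03-02, 2007-03-05

Gaps: 3, 1, 3, 3, 1, 3 days — not constant, but cyclic with period 3.
The events fall on every Monday, Thursday and Friday.
The following Thursday is 2007-03-01.
Next Friday: 2007-03-02.
The following Monday is 2007-03-05.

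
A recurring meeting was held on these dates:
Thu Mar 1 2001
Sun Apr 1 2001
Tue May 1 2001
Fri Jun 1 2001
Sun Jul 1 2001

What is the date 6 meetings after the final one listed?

Gaps: 31, 30, 31, 30 days — not constant. Every event is on the 1st of the month.
Pattern: the 1st of each month.
Next: August 2001 → Wed Aug 1 2001.
September 2001: Sat Sep 1 2001.
Next: October 2001 → Mon Oct 1 2001.
Next: November 2001 → Thu Nov 1 2001.
December 2001: Sat Dec 1 2001.
January 2002: Tue Jan 1 2002.

Tue Jan 1 2002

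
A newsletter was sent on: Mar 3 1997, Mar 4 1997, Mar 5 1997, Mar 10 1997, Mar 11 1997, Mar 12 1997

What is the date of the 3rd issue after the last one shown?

Mar 19 1997

Gaps: 1, 1, 5, 1, 1 days — not constant, but cyclic with period 3.
The events fall on every Monday, Tuesday and Wednesday.
The following Monday is Mar 17 1997.
The following Tuesday is Mar 18 1997.
Next Wednesday: Mar 19 1997.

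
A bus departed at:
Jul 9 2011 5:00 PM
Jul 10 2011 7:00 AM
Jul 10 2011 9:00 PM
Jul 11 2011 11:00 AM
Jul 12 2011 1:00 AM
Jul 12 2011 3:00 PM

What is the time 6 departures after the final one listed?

Jul 16 2011 3:00 AM

Gaps: 14, 14, 14, 14, 14 hours — each event is 14 hours after the previous one.
Jul 12 2011 3:00 PM + 14 h = Jul 13 2011 5:00 AM.
Jul 13 2011 5:00 AM + 14 h = Jul 13 2011 7:00 PM.
Jul 13 2011 7:00 PM + 14 h = Jul 14 2011 9:00 AM.
Jul 14 2011 9:00 AM + 14 h = Jul 14 2011 11:00 PM.
Jul 14 2011 11:00 PM + 14 h = Jul 15 2011 1:00 PM.
Jul 15 2011 1:00 PM + 14 h = Jul 16 2011 3:00 AM.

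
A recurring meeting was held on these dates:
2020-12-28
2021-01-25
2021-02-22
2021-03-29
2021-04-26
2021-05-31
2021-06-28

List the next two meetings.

Every date is a Monday; gaps 28, 28, 35, 28, 35, 28 days.
Each is the last Monday of its month (at least one falls on the 29th or later, ruling out '4th Monday').
July 2021 ends with Monday 2021-07-26.
Last Monday of August 2021: 2021-08-30.

2021-07-26, 2021-08-30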